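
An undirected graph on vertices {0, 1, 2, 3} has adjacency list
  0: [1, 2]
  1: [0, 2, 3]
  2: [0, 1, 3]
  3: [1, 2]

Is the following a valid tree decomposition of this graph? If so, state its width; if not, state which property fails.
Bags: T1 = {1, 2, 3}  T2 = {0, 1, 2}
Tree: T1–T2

Yes; width 2.

Checking the three conditions: (i) the bags cover all of {0, 1, 2, 3}; (ii) for each edge, some bag contains both endpoints; (iii) the bags containing any fixed vertex form a subtree. All hold, so the decomposition is valid with width 3 − 1 = 2.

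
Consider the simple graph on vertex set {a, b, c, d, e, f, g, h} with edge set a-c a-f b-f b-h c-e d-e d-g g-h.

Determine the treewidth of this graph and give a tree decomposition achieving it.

Treewidth 2.
One optimal decomposition is:
Bags: B1 = {a, c, f}  B2 = {b, c, f}  B3 = {b, c, h}  B4 = {c, g, h}  B5 = {c, d, g}  B6 = {c, d, e}
Tree: B1–B2, B2–B3, B3–B4, B4–B5, B5–B6

Each bag holds 3 vertices, so the decomposition has width 2, which upper-bounds the treewidth. Since c–a–f–b–h–g–d–e–c is a cycle in G, G is not acyclic. Forests are exactly the graphs of treewidth ≤ 1, so tw(G) ≥ 2. Combining the bounds, tw(G) = 2.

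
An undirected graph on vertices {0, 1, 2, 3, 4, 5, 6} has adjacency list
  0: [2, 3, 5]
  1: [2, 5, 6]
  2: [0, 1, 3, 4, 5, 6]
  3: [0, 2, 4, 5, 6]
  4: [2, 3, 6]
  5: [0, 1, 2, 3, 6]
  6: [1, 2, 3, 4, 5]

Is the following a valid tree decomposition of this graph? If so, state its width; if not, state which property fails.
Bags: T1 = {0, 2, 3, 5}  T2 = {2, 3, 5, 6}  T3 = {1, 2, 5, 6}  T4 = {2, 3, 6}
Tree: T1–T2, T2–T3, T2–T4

A tree decomposition must satisfy three properties: every vertex lies in some bag; for every edge, both endpoints lie together in some bag; and for every vertex, the bags containing it form a connected subtree. Here vertex 4 appears in no bag, so the decomposition is invalid.

No — vertex 4 appears in no bag.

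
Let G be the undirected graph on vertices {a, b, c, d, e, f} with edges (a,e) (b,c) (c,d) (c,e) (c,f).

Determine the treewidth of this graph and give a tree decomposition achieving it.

Treewidth 1.
Bags: B1 = {c, e}  B2 = {b, c}  B3 = {c, d}  B4 = {c, f}  B5 = {a, e}
Tree: B1–B2, B2–B3, B2–B4, B1–B5

Every bag has size at most 2, so the width is 2 − 1 = 1 and tw(G) ≤ 1. Since G has at least one edge (e.g. c–e), it is not an edgeless graph, so tw(G) ≥ 1. Therefore the treewidth is 1.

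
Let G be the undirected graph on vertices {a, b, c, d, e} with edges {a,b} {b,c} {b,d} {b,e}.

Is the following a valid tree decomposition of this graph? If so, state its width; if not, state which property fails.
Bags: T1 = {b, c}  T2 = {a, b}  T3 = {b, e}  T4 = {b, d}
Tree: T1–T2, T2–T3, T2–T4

Yes; width 1.

Every vertex of G appears in some bag (union = {a, b, c, d, e}); every edge is covered by a bag; and for each vertex v the set of bags containing v is connected in the bag tree. The decomposition is therefore valid. The largest bag has 2 vertices, so the width is 1.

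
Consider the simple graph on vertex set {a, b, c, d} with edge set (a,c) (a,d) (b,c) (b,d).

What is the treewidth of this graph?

A width-2 tree decomposition is:
Bags: B1 = {a, b, d}  B2 = {a, b, c}
Tree: B1–B2
Every bag has size at most 3, so the width is 3 − 1 = 2 and tw(G) ≤ 2. For the lower bound, G contains the cycle a–d–b–c–a, so G is not a forest; only forests have treewidth ≤ 1, hence tw(G) ≥ 2. Hence tw(G) = 2 exactly.

2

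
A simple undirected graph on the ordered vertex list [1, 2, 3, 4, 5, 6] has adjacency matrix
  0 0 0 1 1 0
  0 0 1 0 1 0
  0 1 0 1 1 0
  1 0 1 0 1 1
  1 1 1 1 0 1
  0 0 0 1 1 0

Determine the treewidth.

2

A width-2 tree decomposition is:
Bags: B1 = {4, 5, 6}  B2 = {3, 4, 5}  B3 = {2, 3, 5}  B4 = {1, 4, 5}
Tree: B1–B2, B2–B3, B2–B4
Each bag holds 3 vertices, so the decomposition has width 2, which upper-bounds the treewidth. On the other hand G contains the 3-clique {2, 3, 5}. A clique must lie in a single bag of any decomposition, so no decomposition can have width below 2. Combining the bounds, tw(G) = 2.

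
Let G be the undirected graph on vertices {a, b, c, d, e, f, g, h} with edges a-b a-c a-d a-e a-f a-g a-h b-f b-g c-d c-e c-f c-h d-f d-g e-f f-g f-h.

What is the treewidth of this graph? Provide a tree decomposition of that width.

Treewidth 3.
Bags: B1 = {a, c, e, f}  B2 = {a, c, f, h}  B3 = {a, c, d, f}  B4 = {a, d, f, g}  B5 = {a, b, f, g}
Tree: B1–B2, B2–B3, B3–B4, B4–B5

Each bag holds 4 vertices, so the decomposition has width 3, which upper-bounds the treewidth. Conversely, {a, d, f, g} is a clique of size 4, and the vertices of any clique must share a bag in every tree decomposition; so some bag has ≥ 4 vertices and tw(G) ≥ 3. The upper and lower bounds meet at 3, so that is the treewidth.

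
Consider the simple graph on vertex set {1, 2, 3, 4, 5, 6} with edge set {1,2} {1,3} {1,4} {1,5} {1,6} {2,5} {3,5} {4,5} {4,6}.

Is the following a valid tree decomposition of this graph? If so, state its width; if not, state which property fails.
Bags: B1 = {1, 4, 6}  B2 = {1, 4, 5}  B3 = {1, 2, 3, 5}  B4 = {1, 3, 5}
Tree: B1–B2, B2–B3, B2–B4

No — bags containing vertex 3 are not connected in the tree.

A tree decomposition must satisfy three properties: every vertex lies in some bag; for every edge, both endpoints lie together in some bag; and for every vertex, the bags containing it form a connected subtree. Here bags containing vertex 3 are not connected in the tree, so the decomposition is invalid.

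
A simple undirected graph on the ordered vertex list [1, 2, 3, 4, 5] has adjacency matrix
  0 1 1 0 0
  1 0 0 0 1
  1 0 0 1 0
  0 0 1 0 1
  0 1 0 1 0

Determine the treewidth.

A width-2 tree decomposition is:
Bags: B1 = {1, 3, 4}  B2 = {1, 4, 5}  B3 = {1, 2, 5}
Tree: B1–B2, B2–B3
Each bag holds 3 vertices, so the decomposition has width 2, which upper-bounds the treewidth. Since 1–3–4–5–2–1 is a cycle in G, G is not acyclic. Forests are exactly the graphs of treewidth ≤ 1, so tw(G) ≥ 2. Combining the bounds, tw(G) = 2.

2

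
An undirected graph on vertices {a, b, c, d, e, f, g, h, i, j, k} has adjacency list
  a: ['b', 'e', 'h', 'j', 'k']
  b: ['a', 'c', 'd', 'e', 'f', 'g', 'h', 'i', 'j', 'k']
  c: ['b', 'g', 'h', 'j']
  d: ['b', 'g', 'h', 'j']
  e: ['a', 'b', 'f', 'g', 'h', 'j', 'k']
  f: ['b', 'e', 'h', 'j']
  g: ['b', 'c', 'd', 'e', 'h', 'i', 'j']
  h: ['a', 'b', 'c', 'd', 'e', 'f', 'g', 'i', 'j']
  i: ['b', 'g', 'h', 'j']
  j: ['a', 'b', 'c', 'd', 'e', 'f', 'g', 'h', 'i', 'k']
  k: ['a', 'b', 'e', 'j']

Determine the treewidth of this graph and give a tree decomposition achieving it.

Every bag has size at most 5, so the width is 5 − 1 = 4 and tw(G) ≤ 4. For the lower bound, the 5 vertices {b, d, g, h, j} are pairwise adjacent, and any tree decomposition puts a clique entirely inside one bag — forcing width ≥ 4. Combining the bounds, tw(G) = 4.

Treewidth 4.
Bags: B1 = {b, d, g, h, j}  B2 = {b, e, g, h, j}  B3 = {a, b, e, h, j}  B4 = {b, c, g, h, j}  B5 = {b, g, h, i, j}  B6 = {b, e, f, h, j}  B7 = {a, b, e, j, k}
Tree: B1–B2, B2–B3, B2–B4, B1–B5, B2–B6, B3–B7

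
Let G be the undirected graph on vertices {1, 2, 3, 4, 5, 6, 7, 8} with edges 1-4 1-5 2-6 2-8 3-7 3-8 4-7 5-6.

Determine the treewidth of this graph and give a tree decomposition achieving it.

Treewidth 2.
One optimal decomposition is:
Bags: B1 = {3, 7, 8}  B2 = {4, 7, 8}  B3 = {1, 4, 8}  B4 = {1, 5, 8}  B5 = {5, 6, 8}  B6 = {2, 6, 8}
Tree: B1–B2, B2–B3, B3–B4, B4–B5, B5–B6

Every bag has size at most 3, so the width is 3 − 1 = 2 and tw(G) ≤ 2. Since 8–3–7–4–1–5–6–2–8 is a cycle in G, G is not acyclic. Forests are exactly the graphs of treewidth ≤ 1, so tw(G) ≥ 2. Therefore the treewidth is 2.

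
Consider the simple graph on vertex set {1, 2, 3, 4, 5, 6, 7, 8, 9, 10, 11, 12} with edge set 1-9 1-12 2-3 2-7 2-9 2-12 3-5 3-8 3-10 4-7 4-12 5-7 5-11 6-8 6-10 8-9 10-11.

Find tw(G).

3

A width-3 tree decomposition is:
Bags: B1 = {6, 8, 10, 11}  B2 = {3, 8, 10, 11}  B3 = {3, 5, 8, 11}  B4 = {3, 5, 8, 9}  B5 = {2, 3, 5, 9}  B6 = {2, 5, 7, 9}  B7 = {1, 2, 7, 9}  B8 = {1, 2, 7, 12}  B9 = {1, 4, 7, 12}
Tree: B1–B2, B2–B3, B3–B4, B4–B5, B5–B6, B6–B7, B7–B8, B8–B9
Each bag holds 4 vertices, so the decomposition has width 3, which upper-bounds the treewidth. For the lower bound: the 4 vertex sets {6,10,11}, {8}, {3}, {2,5,7,9} are disjoint, each induces a connected subgraph, and every pair is joined by at least one edge of G. Contracting each set to a single vertex therefore yields K_{4} as a minor, and since treewidth is minor-monotone, tw(G) ≥ tw(K_{4}) = 3. The upper and lower bounds meet at 3, so that is the treewidth.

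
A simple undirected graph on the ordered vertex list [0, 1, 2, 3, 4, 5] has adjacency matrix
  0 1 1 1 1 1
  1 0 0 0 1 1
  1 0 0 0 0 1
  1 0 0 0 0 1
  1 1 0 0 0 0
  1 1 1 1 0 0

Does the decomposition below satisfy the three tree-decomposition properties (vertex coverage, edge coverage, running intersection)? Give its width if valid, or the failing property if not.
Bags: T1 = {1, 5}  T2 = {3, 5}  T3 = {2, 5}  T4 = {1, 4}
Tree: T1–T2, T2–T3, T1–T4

A tree decomposition must satisfy three properties: every vertex lies in some bag; for every edge, both endpoints lie together in some bag; and for every vertex, the bags containing it form a connected subtree. Here vertex 0 appears in no bag, so the decomposition is invalid.

No — vertex 0 appears in no bag.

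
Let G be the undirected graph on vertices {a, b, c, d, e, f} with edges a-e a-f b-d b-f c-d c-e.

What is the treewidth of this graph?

2

A width-2 tree decomposition is:
Bags: B1 = {a, e, f}  B2 = {b, e, f}  B3 = {b, d, e}  B4 = {c, d, e}
Tree: B1–B2, B2–B3, B3–B4
Every bag has size at most 3, so the width is 3 − 1 = 2 and tw(G) ≤ 2. Since e–a–f–b–d–c–e is a cycle in G, G is not acyclic. Forests are exactly the graphs of treewidth ≤ 1, so tw(G) ≥ 2. Hence tw(G) = 2 exactly.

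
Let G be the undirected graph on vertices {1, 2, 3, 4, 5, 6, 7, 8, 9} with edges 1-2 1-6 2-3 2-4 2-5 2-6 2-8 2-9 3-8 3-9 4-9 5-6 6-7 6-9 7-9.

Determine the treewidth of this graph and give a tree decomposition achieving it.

Each bag holds 3 vertices, so the decomposition has width 2, which upper-bounds the treewidth. Conversely, {2, 3, 8} is a clique of size 3, and the vertices of any clique must share a bag in every tree decomposition; so some bag has ≥ 3 vertices and tw(G) ≥ 2. Combining the bounds, tw(G) = 2.

Treewidth 2.
One such decomposition:
Bags: B1 = {2, 6, 9}  B2 = {2, 5, 6}  B3 = {2, 3, 9}  B4 = {2, 3, 8}  B5 = {2, 4, 9}  B6 = {6, 7, 9}  B7 = {1, 2, 6}
Tree: B1–B2, B1–B3, B3–B4, B3–B5, B1–B6, B2–B7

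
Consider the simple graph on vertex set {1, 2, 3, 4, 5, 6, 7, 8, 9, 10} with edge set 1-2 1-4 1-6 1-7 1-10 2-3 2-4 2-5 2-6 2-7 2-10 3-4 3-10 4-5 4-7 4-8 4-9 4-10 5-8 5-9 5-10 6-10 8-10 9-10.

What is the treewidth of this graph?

A width-3 tree decomposition is:
Bags: B1 = {1, 2, 4, 10}  B2 = {2, 3, 4, 10}  B3 = {2, 4, 5, 10}  B4 = {4, 5, 9, 10}  B5 = {4, 5, 8, 10}  B6 = {1, 2, 6, 10}  B7 = {1, 2, 4, 7}
Tree: B1–B2, B1–B3, B3–B4, B3–B5, B1–B6, B1–B7
Every bag has size at most 4, so the width is 4 − 1 = 3 and tw(G) ≤ 3. On the other hand G contains the 4-clique {4, 5, 8, 10}. A clique must lie in a single bag of any decomposition, so no decomposition can have width below 3. Combining the bounds, tw(G) = 3.

3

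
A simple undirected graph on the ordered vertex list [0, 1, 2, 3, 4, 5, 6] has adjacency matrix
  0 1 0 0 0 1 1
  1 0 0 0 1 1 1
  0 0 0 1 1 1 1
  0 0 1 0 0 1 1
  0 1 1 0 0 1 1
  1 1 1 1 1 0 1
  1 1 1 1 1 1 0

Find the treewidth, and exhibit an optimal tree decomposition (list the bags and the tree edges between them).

Each bag holds 4 vertices, so the decomposition has width 3, which upper-bounds the treewidth. For the lower bound, the 4 vertices {0, 1, 5, 6} are pairwise adjacent, and any tree decomposition puts a clique entirely inside one bag — forcing width ≥ 3. Combining the bounds, tw(G) = 3.

Treewidth 3.
One such decomposition:
Bags: B1 = {2, 3, 5, 6}  B2 = {2, 4, 5, 6}  B3 = {1, 4, 5, 6}  B4 = {0, 1, 5, 6}
Tree: B1–B2, B2–B3, B3–B4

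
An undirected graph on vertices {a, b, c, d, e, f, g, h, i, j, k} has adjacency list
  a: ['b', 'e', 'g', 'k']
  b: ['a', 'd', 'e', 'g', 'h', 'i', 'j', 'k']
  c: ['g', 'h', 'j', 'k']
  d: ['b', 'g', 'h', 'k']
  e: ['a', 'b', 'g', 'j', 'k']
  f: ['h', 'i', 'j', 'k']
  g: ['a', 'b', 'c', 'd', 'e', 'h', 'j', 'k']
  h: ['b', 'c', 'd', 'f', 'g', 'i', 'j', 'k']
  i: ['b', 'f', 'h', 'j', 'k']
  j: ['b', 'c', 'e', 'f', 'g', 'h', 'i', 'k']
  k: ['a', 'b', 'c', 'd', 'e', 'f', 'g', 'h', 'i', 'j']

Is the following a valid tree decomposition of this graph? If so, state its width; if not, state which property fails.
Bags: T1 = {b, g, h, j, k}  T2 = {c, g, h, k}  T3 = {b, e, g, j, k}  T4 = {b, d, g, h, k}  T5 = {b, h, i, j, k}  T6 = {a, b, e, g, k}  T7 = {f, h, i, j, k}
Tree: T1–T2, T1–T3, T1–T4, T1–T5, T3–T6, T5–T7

No — edge (j,c) lies in no bag.

A tree decomposition must satisfy three properties: every vertex lies in some bag; for every edge, both endpoints lie together in some bag; and for every vertex, the bags containing it form a connected subtree. Here edge (j,c) lies in no bag, so the decomposition is invalid.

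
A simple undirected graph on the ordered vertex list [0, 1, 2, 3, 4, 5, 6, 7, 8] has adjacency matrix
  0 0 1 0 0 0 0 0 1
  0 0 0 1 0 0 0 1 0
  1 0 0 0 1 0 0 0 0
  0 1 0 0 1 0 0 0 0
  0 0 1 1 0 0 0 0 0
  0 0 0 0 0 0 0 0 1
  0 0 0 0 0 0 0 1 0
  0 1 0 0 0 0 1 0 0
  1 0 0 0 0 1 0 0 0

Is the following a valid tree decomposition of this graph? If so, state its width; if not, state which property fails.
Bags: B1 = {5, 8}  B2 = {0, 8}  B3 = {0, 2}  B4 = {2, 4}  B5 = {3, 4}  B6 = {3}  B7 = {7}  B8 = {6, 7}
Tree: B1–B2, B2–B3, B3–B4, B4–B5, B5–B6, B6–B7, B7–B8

No — vertex 1 appears in no bag.

A tree decomposition must satisfy three properties: every vertex lies in some bag; for every edge, both endpoints lie together in some bag; and for every vertex, the bags containing it form a connected subtree. Here vertex 1 appears in no bag, so the decomposition is invalid.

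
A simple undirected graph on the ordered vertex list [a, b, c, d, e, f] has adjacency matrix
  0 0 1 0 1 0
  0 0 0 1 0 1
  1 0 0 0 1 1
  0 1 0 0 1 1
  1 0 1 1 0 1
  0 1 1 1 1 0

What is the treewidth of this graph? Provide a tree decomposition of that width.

Each bag holds 3 vertices, so the decomposition has width 2, which upper-bounds the treewidth. For the lower bound, the 3 vertices {a, c, e} are pairwise adjacent, and any tree decomposition puts a clique entirely inside one bag — forcing width ≥ 2. The upper and lower bounds meet at 2, so that is the treewidth.

Treewidth 2.
One such decomposition:
Bags: B1 = {d, e, f}  B2 = {b, d, f}  B3 = {c, e, f}  B4 = {a, c, e}
Tree: B1–B2, B1–B3, B3–B4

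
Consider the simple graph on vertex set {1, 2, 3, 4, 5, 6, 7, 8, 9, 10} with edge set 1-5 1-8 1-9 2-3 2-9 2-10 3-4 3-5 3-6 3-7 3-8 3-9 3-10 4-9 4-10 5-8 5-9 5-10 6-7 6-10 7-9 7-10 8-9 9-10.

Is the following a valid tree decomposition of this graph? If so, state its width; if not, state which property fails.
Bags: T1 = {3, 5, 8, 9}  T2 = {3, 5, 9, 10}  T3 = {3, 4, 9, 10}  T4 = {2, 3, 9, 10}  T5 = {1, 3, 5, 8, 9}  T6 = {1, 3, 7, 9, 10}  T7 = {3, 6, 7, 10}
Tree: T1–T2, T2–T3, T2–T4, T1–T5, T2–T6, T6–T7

A tree decomposition must satisfy three properties: every vertex lies in some bag; for every edge, both endpoints lie together in some bag; and for every vertex, the bags containing it form a connected subtree. Here bags containing vertex 1 are not connected in the tree, so the decomposition is invalid.

No — bags containing vertex 1 are not connected in the tree.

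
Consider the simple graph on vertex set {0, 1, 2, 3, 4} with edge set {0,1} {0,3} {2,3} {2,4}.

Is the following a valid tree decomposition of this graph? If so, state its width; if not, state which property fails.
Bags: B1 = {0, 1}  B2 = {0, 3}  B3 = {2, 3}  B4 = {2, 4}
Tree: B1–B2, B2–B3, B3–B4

Vertex coverage: the bags together contain {0, 1, 2, 3, 4}, the full vertex set. Edge coverage: each edge of G has both endpoints in at least one bag. Running intersection: for every vertex, the bags containing it form a connected subtree. All three properties hold, so this is a valid tree decomposition of width max|bag| − 1 = 1, and hence tw(G) ≤ 1.

Yes; width 1.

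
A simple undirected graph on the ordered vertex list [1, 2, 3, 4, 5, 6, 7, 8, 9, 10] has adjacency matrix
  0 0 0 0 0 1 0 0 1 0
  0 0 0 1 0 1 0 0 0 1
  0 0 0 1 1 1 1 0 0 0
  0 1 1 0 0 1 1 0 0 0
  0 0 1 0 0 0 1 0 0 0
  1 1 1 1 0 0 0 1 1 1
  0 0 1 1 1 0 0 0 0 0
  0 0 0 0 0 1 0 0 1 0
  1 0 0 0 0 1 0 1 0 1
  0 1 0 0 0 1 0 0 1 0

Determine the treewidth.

2

A width-2 tree decomposition is:
Bags: B1 = {2, 4, 6}  B2 = {2, 6, 10}  B3 = {6, 9, 10}  B4 = {1, 6, 9}  B5 = {6, 8, 9}  B6 = {3, 4, 6}  B7 = {3, 4, 7}  B8 = {3, 5, 7}
Tree: B1–B2, B2–B3, B3–B4, B4–B5, B1–B6, B6–B7, B7–B8
Each bag holds 3 vertices, so the decomposition has width 2, which upper-bounds the treewidth. Conversely, {3, 5, 7} is a clique of size 3, and the vertices of any clique must share a bag in every tree decomposition; so some bag has ≥ 3 vertices and tw(G) ≥ 2. Hence tw(G) = 2 exactly.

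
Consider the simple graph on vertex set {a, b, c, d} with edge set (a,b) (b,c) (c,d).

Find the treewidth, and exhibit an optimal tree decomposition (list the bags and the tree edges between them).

Treewidth 1.
One such decomposition:
Bags: B1 = {c, d}  B2 = {b, c}  B3 = {a, b}
Tree: B1–B2, B2–B3

The largest bag has 2 vertices, giving width 1; this decomposition certifies tw(G) ≤ 1. Any graph with an edge has treewidth ≥ 1, and G has the edge d–c. The upper and lower bounds meet at 1, so that is the treewidth.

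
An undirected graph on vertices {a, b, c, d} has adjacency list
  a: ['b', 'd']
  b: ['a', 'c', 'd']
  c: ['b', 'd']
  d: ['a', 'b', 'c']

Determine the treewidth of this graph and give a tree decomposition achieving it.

Treewidth 2.
One such decomposition:
Bags: B1 = {b, c, d}  B2 = {a, b, d}
Tree: B1–B2

Every bag has size at most 3, so the width is 3 − 1 = 2 and tw(G) ≤ 2. Conversely, {b, c, d} is a clique of size 3, and the vertices of any clique must share a bag in every tree decomposition; so some bag has ≥ 3 vertices and tw(G) ≥ 2. Combining the bounds, tw(G) = 2.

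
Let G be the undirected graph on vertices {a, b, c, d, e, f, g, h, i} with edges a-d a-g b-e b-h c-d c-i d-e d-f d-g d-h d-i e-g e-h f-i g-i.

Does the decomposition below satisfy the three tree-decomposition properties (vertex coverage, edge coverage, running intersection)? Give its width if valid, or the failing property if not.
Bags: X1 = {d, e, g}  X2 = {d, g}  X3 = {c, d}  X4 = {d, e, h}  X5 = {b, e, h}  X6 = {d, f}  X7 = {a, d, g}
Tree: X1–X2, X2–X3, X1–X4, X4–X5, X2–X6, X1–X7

No — vertex i appears in no bag.

A tree decomposition must satisfy three properties: every vertex lies in some bag; for every edge, both endpoints lie together in some bag; and for every vertex, the bags containing it form a connected subtree. Here vertex i appears in no bag, so the decomposition is invalid.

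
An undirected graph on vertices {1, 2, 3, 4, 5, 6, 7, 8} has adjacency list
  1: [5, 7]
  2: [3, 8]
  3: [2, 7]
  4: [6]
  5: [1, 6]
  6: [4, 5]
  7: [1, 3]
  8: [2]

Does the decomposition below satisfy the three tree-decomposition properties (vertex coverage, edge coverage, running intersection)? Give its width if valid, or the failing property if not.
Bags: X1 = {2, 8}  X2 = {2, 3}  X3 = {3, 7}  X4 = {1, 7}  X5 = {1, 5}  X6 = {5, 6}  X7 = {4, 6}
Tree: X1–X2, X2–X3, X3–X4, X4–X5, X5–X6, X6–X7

Yes; width 1.

Vertex coverage: the bags together contain {1, 2, 3, 4, 5, 6, 7, 8}, the full vertex set. Edge coverage: each edge of G has both endpoints in at least one bag. Running intersection: for every vertex, the bags containing it form a connected subtree. All three properties hold, so this is a valid tree decomposition of width max|bag| − 1 = 1, and hence tw(G) ≤ 1.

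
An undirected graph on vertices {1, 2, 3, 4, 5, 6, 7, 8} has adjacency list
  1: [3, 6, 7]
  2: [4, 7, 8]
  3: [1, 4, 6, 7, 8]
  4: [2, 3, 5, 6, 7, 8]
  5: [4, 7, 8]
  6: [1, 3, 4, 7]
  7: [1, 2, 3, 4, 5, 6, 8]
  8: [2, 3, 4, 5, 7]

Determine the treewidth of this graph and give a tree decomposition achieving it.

The largest bag has 4 vertices, giving width 3; this decomposition certifies tw(G) ≤ 3. On the other hand G contains the 4-clique {1, 3, 6, 7}. A clique must lie in a single bag of any decomposition, so no decomposition can have width below 3. Hence tw(G) = 3 exactly.

Treewidth 3.
One optimal decomposition is:
Bags: B1 = {4, 5, 7, 8}  B2 = {3, 4, 7, 8}  B3 = {3, 4, 6, 7}  B4 = {2, 4, 7, 8}  B5 = {1, 3, 6, 7}
Tree: B1–B2, B2–B3, B2–B4, B3–B5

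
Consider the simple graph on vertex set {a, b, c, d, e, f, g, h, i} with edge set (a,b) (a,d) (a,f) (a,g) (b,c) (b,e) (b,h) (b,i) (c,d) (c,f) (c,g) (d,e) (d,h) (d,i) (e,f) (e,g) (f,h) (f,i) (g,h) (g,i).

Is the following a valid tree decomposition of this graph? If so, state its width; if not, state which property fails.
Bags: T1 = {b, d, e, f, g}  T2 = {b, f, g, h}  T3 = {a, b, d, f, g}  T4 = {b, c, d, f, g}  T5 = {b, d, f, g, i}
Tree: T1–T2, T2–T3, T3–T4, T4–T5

No — edge (d,h) lies in no bag.

A tree decomposition must satisfy three properties: every vertex lies in some bag; for every edge, both endpoints lie together in some bag; and for every vertex, the bags containing it form a connected subtree. Here edge (d,h) lies in no bag, so the decomposition is invalid.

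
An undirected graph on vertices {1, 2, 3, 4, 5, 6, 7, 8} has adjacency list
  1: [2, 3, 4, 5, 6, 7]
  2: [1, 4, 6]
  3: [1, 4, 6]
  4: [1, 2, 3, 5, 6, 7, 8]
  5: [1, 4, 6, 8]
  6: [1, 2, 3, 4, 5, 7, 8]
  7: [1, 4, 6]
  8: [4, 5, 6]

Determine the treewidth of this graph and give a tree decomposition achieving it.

Treewidth 3.
One such decomposition:
Bags: B1 = {1, 4, 6, 7}  B2 = {1, 4, 5, 6}  B3 = {4, 5, 6, 8}  B4 = {1, 3, 4, 6}  B5 = {1, 2, 4, 6}
Tree: B1–B2, B2–B3, B1–B4, B4–B5

Each bag holds 4 vertices, so the decomposition has width 3, which upper-bounds the treewidth. For the lower bound, the 4 vertices {4, 5, 6, 8} are pairwise adjacent, and any tree decomposition puts a clique entirely inside one bag — forcing width ≥ 3. The upper and lower bounds meet at 3, so that is the treewidth.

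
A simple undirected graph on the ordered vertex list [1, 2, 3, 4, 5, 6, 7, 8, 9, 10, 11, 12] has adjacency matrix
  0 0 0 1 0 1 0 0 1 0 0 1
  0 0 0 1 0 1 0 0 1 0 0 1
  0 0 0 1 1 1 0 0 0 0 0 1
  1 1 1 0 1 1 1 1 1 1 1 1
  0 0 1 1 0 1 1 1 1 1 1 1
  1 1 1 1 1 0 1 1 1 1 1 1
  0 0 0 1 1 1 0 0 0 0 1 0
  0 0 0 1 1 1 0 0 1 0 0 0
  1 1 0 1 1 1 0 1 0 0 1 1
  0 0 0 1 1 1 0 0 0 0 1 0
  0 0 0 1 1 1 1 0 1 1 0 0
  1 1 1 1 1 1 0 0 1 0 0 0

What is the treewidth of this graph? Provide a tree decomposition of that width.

Treewidth 4.
One optimal decomposition is:
Bags: B1 = {4, 5, 6, 9, 11}  B2 = {4, 5, 6, 7, 11}  B3 = {4, 5, 6, 9, 12}  B4 = {2, 4, 6, 9, 12}  B5 = {1, 4, 6, 9, 12}  B6 = {4, 5, 6, 8, 9}  B7 = {3, 4, 5, 6, 12}  B8 = {4, 5, 6, 10, 11}
Tree: B1–B2, B1–B3, B3–B4, B4–B5, B1–B6, B3–B7, B2–B8

Every bag has size at most 5, so the width is 5 − 1 = 4 and tw(G) ≤ 4. Conversely, {1, 4, 6, 9, 12} is a clique of size 5, and the vertices of any clique must share a bag in every tree decomposition; so some bag has ≥ 5 vertices and tw(G) ≥ 4. Therefore the treewidth is 4.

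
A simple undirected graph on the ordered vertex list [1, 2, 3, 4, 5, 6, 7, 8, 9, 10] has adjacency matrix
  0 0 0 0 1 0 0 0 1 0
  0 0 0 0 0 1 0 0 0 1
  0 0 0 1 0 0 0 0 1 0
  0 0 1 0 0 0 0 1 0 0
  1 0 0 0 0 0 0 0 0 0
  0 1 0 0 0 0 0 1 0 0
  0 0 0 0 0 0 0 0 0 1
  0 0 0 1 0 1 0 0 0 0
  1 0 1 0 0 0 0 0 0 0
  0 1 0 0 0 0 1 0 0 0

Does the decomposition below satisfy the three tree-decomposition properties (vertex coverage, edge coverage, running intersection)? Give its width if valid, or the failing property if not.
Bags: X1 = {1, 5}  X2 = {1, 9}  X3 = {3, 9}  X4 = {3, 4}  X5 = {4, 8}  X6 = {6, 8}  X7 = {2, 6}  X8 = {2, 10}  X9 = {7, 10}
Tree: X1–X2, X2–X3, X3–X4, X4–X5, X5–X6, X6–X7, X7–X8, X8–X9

Yes; width 1.

Checking the three conditions: (i) the bags cover all of {1, 2, 3, 4, 5, 6, 7, 8, 9, 10}; (ii) for each edge, some bag contains both endpoints; (iii) the bags containing any fixed vertex form a subtree. All hold, so the decomposition is valid with width 2 − 1 = 1.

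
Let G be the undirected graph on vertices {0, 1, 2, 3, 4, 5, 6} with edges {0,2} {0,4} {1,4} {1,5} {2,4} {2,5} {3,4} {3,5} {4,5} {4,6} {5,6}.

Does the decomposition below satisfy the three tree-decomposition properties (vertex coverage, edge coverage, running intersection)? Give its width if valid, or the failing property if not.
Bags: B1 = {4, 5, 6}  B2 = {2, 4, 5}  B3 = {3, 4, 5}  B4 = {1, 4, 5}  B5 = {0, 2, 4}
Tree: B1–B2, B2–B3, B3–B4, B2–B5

Yes; width 2.

Vertex coverage: the bags together contain {0, 1, 2, 3, 4, 5, 6}, the full vertex set. Edge coverage: each edge of G has both endpoints in at least one bag. Running intersection: for every vertex, the bags containing it form a connected subtree. All three properties hold, so this is a valid tree decomposition of width max|bag| − 1 = 2, and hence tw(G) ≤ 2.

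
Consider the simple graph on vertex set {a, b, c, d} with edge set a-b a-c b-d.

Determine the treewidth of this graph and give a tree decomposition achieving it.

Each bag holds 2 vertices, so the decomposition has width 1, which upper-bounds the treewidth. Any graph with an edge has treewidth ≥ 1, and G has the edge c–a. Combining the bounds, tw(G) = 1.

Treewidth 1.
One such decomposition:
Bags: B1 = {a, c}  B2 = {a, b}  B3 = {b, d}
Tree: B1–B2, B2–B3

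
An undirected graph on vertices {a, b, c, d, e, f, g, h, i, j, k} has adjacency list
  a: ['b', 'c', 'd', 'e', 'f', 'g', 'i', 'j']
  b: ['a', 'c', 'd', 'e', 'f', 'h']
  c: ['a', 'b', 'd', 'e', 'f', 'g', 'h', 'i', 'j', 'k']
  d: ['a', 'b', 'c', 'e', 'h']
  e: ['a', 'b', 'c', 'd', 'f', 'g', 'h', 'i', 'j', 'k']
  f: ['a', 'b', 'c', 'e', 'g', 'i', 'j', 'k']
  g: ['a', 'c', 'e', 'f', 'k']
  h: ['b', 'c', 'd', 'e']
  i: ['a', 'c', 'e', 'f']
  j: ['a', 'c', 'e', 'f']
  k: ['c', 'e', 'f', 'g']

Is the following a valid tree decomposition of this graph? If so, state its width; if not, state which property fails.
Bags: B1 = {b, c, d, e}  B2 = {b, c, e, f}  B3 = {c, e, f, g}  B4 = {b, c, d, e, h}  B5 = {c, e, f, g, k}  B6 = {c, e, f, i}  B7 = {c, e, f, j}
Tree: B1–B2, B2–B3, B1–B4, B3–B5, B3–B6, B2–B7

No — vertex a appears in no bag.

A tree decomposition must satisfy three properties: every vertex lies in some bag; for every edge, both endpoints lie together in some bag; and for every vertex, the bags containing it form a connected subtree. Here vertex a appears in no bag, so the decomposition is invalid.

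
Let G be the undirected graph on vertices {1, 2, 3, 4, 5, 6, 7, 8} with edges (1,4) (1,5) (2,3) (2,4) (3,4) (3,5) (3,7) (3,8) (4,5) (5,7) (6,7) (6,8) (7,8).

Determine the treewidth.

A width-2 tree decomposition is:
Bags: B1 = {3, 7, 8}  B2 = {3, 5, 7}  B3 = {3, 4, 5}  B4 = {1, 4, 5}  B5 = {6, 7, 8}  B6 = {2, 3, 4}
Tree: B1–B2, B2–B3, B3–B4, B1–B5, B3–B6
Each bag holds 3 vertices, so the decomposition has width 2, which upper-bounds the treewidth. Conversely, {1, 4, 5} is a clique of size 3, and the vertices of any clique must share a bag in every tree decomposition; so some bag has ≥ 3 vertices and tw(G) ≥ 2. The upper and lower bounds meet at 2, so that is the treewidth.

2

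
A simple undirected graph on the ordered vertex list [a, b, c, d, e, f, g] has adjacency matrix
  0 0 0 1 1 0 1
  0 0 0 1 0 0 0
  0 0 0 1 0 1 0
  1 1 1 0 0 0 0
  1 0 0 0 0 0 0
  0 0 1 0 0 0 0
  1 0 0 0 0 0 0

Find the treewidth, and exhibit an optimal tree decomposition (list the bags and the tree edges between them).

Every bag has size at most 2, so the width is 2 − 1 = 1 and tw(G) ≤ 1. G has an edge, so its treewidth is at least 1. Combining the bounds, tw(G) = 1.

Treewidth 1.
One such decomposition:
Bags: B1 = {c, d}  B2 = {b, d}  B3 = {c, f}  B4 = {a, d}  B5 = {a, g}  B6 = {a, e}
Tree: B1–B2, B1–B3, B1–B4, B4–B5, B4–B6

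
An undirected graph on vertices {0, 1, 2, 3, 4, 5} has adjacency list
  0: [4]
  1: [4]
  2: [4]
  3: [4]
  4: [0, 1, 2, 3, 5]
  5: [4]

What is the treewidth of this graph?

1

A width-1 tree decomposition is:
Bags: B1 = {4, 5}  B2 = {1, 4}  B3 = {2, 4}  B4 = {3, 4}  B5 = {0, 4}
Tree: B1–B2, B2–B3, B2–B4, B2–B5
Every bag has size at most 2, so the width is 2 − 1 = 1 and tw(G) ≤ 1. Any graph with an edge has treewidth ≥ 1, and G has the edge 4–5. The upper and lower bounds meet at 1, so that is the treewidth.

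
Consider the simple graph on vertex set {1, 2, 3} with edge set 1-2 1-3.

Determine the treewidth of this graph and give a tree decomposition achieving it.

Every bag has size at most 2, so the width is 2 − 1 = 1 and tw(G) ≤ 1. Since G has at least one edge (e.g. 3–1), it is not an edgeless graph, so tw(G) ≥ 1. Combining the bounds, tw(G) = 1.

Treewidth 1.
One optimal decomposition is:
Bags: B1 = {1, 3}  B2 = {1, 2}
Tree: B1–B2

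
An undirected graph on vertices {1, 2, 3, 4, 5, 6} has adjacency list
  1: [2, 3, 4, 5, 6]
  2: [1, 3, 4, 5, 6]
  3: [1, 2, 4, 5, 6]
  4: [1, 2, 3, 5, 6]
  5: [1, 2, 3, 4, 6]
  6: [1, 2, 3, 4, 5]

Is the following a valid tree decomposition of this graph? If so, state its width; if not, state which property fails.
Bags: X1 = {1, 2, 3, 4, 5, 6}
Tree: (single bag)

Yes; width 5.

Every vertex of G appears in some bag (union = {1, 2, 3, 4, 5, 6}); every edge is covered by a bag; and for each vertex v the set of bags containing v is connected in the bag tree. The decomposition is therefore valid. The largest bag has 6 vertices, so the width is 5.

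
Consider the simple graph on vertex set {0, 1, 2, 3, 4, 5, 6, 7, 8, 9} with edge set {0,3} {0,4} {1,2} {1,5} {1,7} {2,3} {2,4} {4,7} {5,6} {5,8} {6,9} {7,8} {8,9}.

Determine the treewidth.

A width-2 tree decomposition is:
Bags: B1 = {5, 6, 9}  B2 = {5, 8, 9}  B3 = {1, 5, 8}  B4 = {1, 7, 8}  B5 = {1, 2, 7}  B6 = {2, 4, 7}  B7 = {2, 3, 4}  B8 = {0, 3, 4}
Tree: B1–B2, B2–B3, B3–B4, B4–B5, B5–B6, B6–B7, B7–B8
The largest bag has 3 vertices, giving width 2; this decomposition certifies tw(G) ≤ 2. For the lower bound, G contains the cycle 6–9–8–5–6, so G is not a forest; only forests have treewidth ≤ 1, hence tw(G) ≥ 2. Hence tw(G) = 2 exactly.

2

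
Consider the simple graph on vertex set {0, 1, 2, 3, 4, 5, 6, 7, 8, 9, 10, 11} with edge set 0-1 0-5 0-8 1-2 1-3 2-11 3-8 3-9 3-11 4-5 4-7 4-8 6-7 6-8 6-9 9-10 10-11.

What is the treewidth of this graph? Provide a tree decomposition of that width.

Treewidth 3.
Bags: B1 = {1, 2, 10, 11}  B2 = {1, 3, 10, 11}  B3 = {1, 3, 9, 10}  B4 = {0, 1, 3, 9}  B5 = {0, 3, 8, 9}  B6 = {0, 6, 8, 9}  B7 = {0, 5, 6, 8}  B8 = {4, 5, 6, 8}  B9 = {4, 5, 6, 7}
Tree: B1–B2, B2–B3, B3–B4, B4–B5, B5–B6, B6–B7, B7–B8, B8–B9

Each bag holds 4 vertices, so the decomposition has width 3, which upper-bounds the treewidth. For the lower bound: the 4 vertex sets {2,10,11}, {1}, {3}, {0,6,8,9} are disjoint, each induces a connected subgraph, and every pair is joined by at least one edge of G. Contracting each set to a single vertex therefore yields K_{4} as a minor, and since treewidth is minor-monotone, tw(G) ≥ tw(K_{4}) = 3. Combining the bounds, tw(G) = 3.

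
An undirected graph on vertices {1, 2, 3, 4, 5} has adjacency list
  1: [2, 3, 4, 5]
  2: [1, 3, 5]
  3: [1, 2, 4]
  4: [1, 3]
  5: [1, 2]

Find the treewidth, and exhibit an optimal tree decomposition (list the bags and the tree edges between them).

Treewidth 2.
One optimal decomposition is:
Bags: B1 = {1, 2, 3}  B2 = {1, 3, 4}  B3 = {1, 2, 5}
Tree: B1–B2, B1–B3

The largest bag has 3 vertices, giving width 2; this decomposition certifies tw(G) ≤ 2. Conversely, {1, 2, 3} is a clique of size 3, and the vertices of any clique must share a bag in every tree decomposition; so some bag has ≥ 3 vertices and tw(G) ≥ 2. Combining the bounds, tw(G) = 2.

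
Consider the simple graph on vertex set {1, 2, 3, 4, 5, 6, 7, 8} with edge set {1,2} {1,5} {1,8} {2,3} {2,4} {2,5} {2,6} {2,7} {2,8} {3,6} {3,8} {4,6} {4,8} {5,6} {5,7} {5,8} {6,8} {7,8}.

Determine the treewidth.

3

A width-3 tree decomposition is:
Bags: B1 = {2, 5, 6, 8}  B2 = {1, 2, 5, 8}  B3 = {2, 5, 7, 8}  B4 = {2, 4, 6, 8}  B5 = {2, 3, 6, 8}
Tree: B1–B2, B1–B3, B1–B4, B1–B5
The largest bag has 4 vertices, giving width 3; this decomposition certifies tw(G) ≤ 3. On the other hand G contains the 4-clique {2, 3, 6, 8}. A clique must lie in a single bag of any decomposition, so no decomposition can have width below 3. Therefore the treewidth is 3.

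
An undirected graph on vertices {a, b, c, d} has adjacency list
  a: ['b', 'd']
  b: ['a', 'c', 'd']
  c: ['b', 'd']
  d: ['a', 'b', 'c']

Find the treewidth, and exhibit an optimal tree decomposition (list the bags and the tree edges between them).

The largest bag has 3 vertices, giving width 2; this decomposition certifies tw(G) ≤ 2. Conversely, {b, c, d} is a clique of size 3, and the vertices of any clique must share a bag in every tree decomposition; so some bag has ≥ 3 vertices and tw(G) ≥ 2. The upper and lower bounds meet at 2, so that is the treewidth.

Treewidth 2.
One optimal decomposition is:
Bags: B1 = {b, c, d}  B2 = {a, b, d}
Tree: B1–B2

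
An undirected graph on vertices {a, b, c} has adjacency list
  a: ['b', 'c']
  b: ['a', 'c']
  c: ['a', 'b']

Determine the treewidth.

A width-2 tree decomposition is:
Bags: B1 = {a, b, c}
Tree: (single bag)
With just one bag of size 3, the width is 3 − 1 = 2, so tw(G) ≤ 2. Conversely, {a, b, c} is a clique of size 3, and the vertices of any clique must share a bag in every tree decomposition; so some bag has ≥ 3 vertices and tw(G) ≥ 2. Therefore the treewidth is 2.

2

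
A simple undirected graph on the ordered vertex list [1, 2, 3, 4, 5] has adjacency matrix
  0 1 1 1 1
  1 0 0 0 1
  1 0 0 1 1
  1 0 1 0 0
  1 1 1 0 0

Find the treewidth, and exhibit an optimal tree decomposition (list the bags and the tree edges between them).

Treewidth 2.
One such decomposition:
Bags: B1 = {1, 3, 5}  B2 = {1, 2, 5}  B3 = {1, 3, 4}
Tree: B1–B2, B1–B3

Every bag has size at most 3, so the width is 3 − 1 = 2 and tw(G) ≤ 2. Conversely, {1, 2, 5} is a clique of size 3, and the vertices of any clique must share a bag in every tree decomposition; so some bag has ≥ 3 vertices and tw(G) ≥ 2. Therefore the treewidth is 2.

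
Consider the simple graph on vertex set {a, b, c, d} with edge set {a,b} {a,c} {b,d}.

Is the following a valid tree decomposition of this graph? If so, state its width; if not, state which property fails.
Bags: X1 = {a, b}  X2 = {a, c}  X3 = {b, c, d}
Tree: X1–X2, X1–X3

A tree decomposition must satisfy three properties: every vertex lies in some bag; for every edge, both endpoints lie together in some bag; and for every vertex, the bags containing it form a connected subtree. Here bags containing vertex c are not connected in the tree, so the decomposition is invalid.

No — bags containing vertex c are not connected in the tree.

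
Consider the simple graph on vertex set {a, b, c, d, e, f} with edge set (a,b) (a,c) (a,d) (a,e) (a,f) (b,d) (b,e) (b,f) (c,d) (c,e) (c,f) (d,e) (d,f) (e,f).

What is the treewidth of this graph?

4

A width-4 tree decomposition is:
Bags: B1 = {a, b, d, e, f}  B2 = {a, c, d, e, f}
Tree: B1–B2
Every bag has size at most 5, so the width is 5 − 1 = 4 and tw(G) ≤ 4. For the lower bound, the 5 vertices {a, c, d, e, f} are pairwise adjacent, and any tree decomposition puts a clique entirely inside one bag — forcing width ≥ 4. Therefore the treewidth is 4.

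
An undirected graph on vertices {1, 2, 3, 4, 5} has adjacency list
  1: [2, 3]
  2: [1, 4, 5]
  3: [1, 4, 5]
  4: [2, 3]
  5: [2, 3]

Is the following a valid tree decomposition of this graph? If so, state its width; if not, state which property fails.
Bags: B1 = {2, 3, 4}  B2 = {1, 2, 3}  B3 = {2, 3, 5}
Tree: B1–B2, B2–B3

Checking the three conditions: (i) the bags cover all of {1, 2, 3, 4, 5}; (ii) for each edge, some bag contains both endpoints; (iii) the bags containing any fixed vertex form a subtree. All hold, so the decomposition is valid with width 3 − 1 = 2.

Yes; width 2.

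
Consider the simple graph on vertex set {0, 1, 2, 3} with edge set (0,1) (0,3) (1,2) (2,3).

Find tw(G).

A width-2 tree decomposition is:
Bags: B1 = {1, 2, 3}  B2 = {0, 1, 3}
Tree: B1–B2
The largest bag has 3 vertices, giving width 2; this decomposition certifies tw(G) ≤ 2. The edges 3–2–1–0–3 form a cycle, so G is not a tree and its treewidth is at least 2. Hence tw(G) = 2 exactly.

2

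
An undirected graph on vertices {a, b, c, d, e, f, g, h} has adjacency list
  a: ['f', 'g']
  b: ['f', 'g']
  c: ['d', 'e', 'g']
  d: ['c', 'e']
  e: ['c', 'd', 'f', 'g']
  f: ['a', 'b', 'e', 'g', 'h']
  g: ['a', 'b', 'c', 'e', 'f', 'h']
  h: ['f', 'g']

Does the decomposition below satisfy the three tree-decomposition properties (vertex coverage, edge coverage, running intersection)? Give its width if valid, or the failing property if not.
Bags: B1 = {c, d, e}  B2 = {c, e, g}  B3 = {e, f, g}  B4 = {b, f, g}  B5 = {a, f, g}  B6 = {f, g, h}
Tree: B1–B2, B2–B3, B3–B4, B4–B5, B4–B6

Vertex coverage: the bags together contain {a, b, c, d, e, f, g, h}, the full vertex set. Edge coverage: each edge of G has both endpoints in at least one bag. Running intersection: for every vertex, the bags containing it form a connected subtree. All three properties hold, so this is a valid tree decomposition of width max|bag| − 1 = 2, and hence tw(G) ≤ 2.

Yes; width 2.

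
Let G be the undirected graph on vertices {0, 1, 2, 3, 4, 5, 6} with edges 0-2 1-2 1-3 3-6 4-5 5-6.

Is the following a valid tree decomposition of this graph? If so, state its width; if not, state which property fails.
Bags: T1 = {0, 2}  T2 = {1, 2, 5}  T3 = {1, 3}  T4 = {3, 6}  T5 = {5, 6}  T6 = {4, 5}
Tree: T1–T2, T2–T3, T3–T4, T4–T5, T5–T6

No — bags containing vertex 5 are not connected in the tree.

A tree decomposition must satisfy three properties: every vertex lies in some bag; for every edge, both endpoints lie together in some bag; and for every vertex, the bags containing it form a connected subtree. Here bags containing vertex 5 are not connected in the tree, so the decomposition is invalid.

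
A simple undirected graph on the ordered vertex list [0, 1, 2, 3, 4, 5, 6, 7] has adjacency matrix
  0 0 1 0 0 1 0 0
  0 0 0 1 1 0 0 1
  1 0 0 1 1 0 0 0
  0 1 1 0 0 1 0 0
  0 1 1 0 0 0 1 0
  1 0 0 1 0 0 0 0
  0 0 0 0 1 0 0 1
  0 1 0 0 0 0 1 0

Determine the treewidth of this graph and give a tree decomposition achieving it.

Every bag has size at most 3, so the width is 3 − 1 = 2 and tw(G) ≤ 2. Since 6–7–1–4–6 is a cycle in G, G is not acyclic. Forests are exactly the graphs of treewidth ≤ 1, so tw(G) ≥ 2. Hence tw(G) = 2 exactly.

Treewidth 2.
One optimal decomposition is:
Bags: B1 = {4, 6, 7}  B2 = {1, 4, 7}  B3 = {1, 2, 4}  B4 = {1, 2, 3}  B5 = {0, 2, 3}  B6 = {0, 3, 5}
Tree: B1–B2, B2–B3, B3–B4, B4–B5, B5–B6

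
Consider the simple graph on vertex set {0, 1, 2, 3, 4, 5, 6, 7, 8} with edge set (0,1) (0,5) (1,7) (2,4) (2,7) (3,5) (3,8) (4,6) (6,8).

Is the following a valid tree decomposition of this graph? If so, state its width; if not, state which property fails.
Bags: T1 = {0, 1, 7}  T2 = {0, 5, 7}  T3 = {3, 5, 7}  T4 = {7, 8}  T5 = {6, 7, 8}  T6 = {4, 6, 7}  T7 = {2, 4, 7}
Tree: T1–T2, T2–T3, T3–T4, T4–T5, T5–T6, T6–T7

No — edge (3,8) lies in no bag.

A tree decomposition must satisfy three properties: every vertex lies in some bag; for every edge, both endpoints lie together in some bag; and for every vertex, the bags containing it form a connected subtree. Here edge (3,8) lies in no bag, so the decomposition is invalid.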